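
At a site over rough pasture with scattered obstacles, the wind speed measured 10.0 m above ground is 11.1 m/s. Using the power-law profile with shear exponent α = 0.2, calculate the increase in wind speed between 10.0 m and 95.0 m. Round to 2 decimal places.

Power law: V₂ = V₁ · (z₂/z₁)^α = 11.1 × (9.5000)^0.2 = 17.4128 m/s
ΔV = 17.4128 − 11.1 = 6.3128 m/s

6.31 m/s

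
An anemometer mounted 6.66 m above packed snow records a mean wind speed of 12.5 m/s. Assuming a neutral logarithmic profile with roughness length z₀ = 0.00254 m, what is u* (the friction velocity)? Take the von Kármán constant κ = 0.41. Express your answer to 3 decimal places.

u* ≈ 0.651 m/s

Log law: V(z) = (u*/κ) · ln(z/z₀) ⇒ u* = κ · V / ln(z/z₀)
u* = 0.41 × 12.5 / ln(6.66/0.00254) = 0.41 × 12.5 / 7.8717
   = 5.1250 / 7.8717 = 0.6511 m/s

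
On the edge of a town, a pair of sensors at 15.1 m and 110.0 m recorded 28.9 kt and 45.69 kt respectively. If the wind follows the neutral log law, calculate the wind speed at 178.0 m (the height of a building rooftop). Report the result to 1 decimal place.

49.8 kt

Log law: V ∝ ln(z/z₀). From the pair, with r = V₁/V₂ = 0.63252,
ln z₀ = (ln z₁ − r·ln z₂)/(1 − r) = (2.7147 − 0.63252×4.7005)/0.36748 = -0.7034 → z₀ = 0.4949 m
V₃ = V₁ · ln(z₃/z₀)/ln(z₁/z₀) = 28.9 × 5.8851/3.4181 = 49.7595 kt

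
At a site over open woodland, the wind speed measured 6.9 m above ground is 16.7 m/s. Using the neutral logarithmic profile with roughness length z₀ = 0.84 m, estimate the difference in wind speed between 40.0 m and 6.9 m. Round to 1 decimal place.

Log law: V₂ = V₁ · ln(z₂/z₀)/ln(z₁/z₀) = 16.7 × 3.8632/2.1059 = 30.6362 m/s
ΔV = 30.6362 − 16.7 = 13.9362 m/s

13.9 m/s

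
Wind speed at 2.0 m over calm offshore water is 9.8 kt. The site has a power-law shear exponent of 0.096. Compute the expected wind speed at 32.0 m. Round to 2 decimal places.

12.79 kt

Power-law profile: V₂ = V₁ · (z₂/z₁)^α
V₂ = 9.8 × (32.0/2.0)^0.096 = 9.8 × (16.0000)^0.096
    = 9.8 × 1.3050 = 12.7886 kt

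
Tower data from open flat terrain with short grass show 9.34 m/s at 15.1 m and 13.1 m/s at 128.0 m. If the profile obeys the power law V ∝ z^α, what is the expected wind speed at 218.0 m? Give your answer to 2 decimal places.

14.25 m/s

First find α: α = ln(V₂/V₁)/ln(z₂/z₁) = ln(13.1/9.34)/ln(128.0/15.1) = 0.33831/2.13734 = 0.1583
Extrapolate from 128.0 m to 218.0 m: V₃ = 13.1 × (218.0/128.0)^0.1583 = 13.1 × 1.0879 = 14.2519 m/s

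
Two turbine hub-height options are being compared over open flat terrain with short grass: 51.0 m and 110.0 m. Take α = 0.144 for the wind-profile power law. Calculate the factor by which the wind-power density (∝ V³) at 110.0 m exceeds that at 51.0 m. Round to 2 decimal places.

1.39

Speed ratio: V_B/V_A = (z_B/z_A)^α = (110.0/51.0)^0.144 = (2.1569)^0.144 = 1.11704
Power-density ratio: P_B/P_A = (V_B/V_A)³ = (1.11704)³ = 1.39383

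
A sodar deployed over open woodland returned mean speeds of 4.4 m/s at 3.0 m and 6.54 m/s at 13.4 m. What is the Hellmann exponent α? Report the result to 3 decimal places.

Power law: V₂/V₁ = (z₂/z₁)^α ⇒ α = ln(V₂/V₁) / ln(z₂/z₁)
α = ln(6.54/4.4) / ln(13.4/3.0) = ln(1.4864) / ln(4.4667)
  = 0.39633 / 1.49664 = 0.26481

α ≈ 0.265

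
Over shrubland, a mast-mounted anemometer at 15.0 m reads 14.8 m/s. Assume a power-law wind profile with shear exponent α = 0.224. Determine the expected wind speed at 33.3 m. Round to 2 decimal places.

17.69 m/s

Power-law profile: V₂ = V₁ · (z₂/z₁)^α
V₂ = 14.8 × (33.3/15.0)^0.224 = 14.8 × (2.2200)^0.224
    = 14.8 × 1.1956 = 17.6948 m/s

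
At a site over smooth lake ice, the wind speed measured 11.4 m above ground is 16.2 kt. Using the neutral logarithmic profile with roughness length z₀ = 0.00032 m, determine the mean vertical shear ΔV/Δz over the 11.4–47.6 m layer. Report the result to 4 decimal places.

0.0610 kt/m

Log law: V₂ = V₁ · ln(z₂/z₀)/ln(z₁/z₀) = 16.2 × 11.9100/10.4808 = 18.4091 kt
ΔV/Δz = (18.4091 − 16.2)/(47.6 − 11.4) = 2.2091/36.2000 = 0.06103 kt/m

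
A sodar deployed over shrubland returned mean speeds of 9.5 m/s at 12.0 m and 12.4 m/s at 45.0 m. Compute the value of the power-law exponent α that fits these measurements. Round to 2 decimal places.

Power law: V₂/V₁ = (z₂/z₁)^α ⇒ α = ln(V₂/V₁) / ln(z₂/z₁)
α = ln(12.4/9.5) / ln(45.0/12.0) = ln(1.3053) / ln(3.7500)
  = 0.26640 / 1.32176 = 0.20155

α ≈ 0.20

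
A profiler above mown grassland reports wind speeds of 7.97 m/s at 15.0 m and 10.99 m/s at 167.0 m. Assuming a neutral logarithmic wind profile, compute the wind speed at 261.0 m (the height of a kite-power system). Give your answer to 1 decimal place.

11.5 m/s

Log law: V ∝ ln(z/z₀). From the pair, with r = V₁/V₂ = 0.72520,
ln z₀ = (ln z₁ − r·ln z₂)/(1 − r) = (2.7081 − 0.72520×5.1180)/0.27480 = -3.6520 → z₀ = 0.02594 m
V₃ = V₁ · ln(z₃/z₀)/ln(z₁/z₀) = 7.97 × 9.2165/6.3600 = 11.5496 m/s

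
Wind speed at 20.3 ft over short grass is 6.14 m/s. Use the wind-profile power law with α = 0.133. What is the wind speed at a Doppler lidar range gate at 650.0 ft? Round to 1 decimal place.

Power-law profile: V₂ = V₁ · (z₂/z₁)^α
V₂ = 6.14 × (650.0/20.3)^0.133 = 6.14 × (32.0197)^0.133
    = 6.14 × 1.5857 = 9.7362 m/s

9.7 m/s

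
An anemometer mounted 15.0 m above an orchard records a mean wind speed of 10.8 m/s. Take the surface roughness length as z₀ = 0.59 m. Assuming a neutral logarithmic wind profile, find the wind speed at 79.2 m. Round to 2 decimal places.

Log law: V(z) ∝ ln(z/z₀), so V₂/V₁ = ln(z₂/z₀) / ln(z₁/z₀).
ln(79.2/0.59) = 4.8996, ln(15.0/0.59) = 3.2357
V₂ = 10.8 × 4.8996/3.2357 = 10.8 × 1.5142 = 16.3538 m/s

16.35 m/s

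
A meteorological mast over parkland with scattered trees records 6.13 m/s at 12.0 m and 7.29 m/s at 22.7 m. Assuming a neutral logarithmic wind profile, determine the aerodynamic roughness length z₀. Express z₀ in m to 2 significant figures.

z₀ ≈ 0.41 m

Log law: V(z) ∝ ln(z/z₀). With r = V₁/V₂ = 6.13/7.29 = 0.84088,
r · ln(z₂/z₀) = ln(z₁/z₀) ⇒ ln z₀ = (ln z₁ − r·ln z₂)/(1 − r)
ln z₀ = (2.48491 − 0.84088×3.12236) / 0.15912 = -0.8837
z₀ = exp(-0.8837) = 0.4132 m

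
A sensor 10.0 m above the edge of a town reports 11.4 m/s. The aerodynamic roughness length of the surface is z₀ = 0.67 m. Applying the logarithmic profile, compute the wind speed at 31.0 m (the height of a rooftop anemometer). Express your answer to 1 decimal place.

Log law: V(z) ∝ ln(z/z₀), so V₂/V₁ = ln(z₂/z₀) / ln(z₁/z₀).
ln(31.0/0.67) = 3.8345, ln(10.0/0.67) = 2.7031
V₂ = 11.4 × 3.8345/2.7031 = 11.4 × 1.4186 = 16.1716 m/s

16.2 m/s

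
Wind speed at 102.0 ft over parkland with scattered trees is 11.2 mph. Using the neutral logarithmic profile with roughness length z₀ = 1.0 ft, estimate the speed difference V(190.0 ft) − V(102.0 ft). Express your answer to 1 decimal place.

Log law: V₂ = V₁ · ln(z₂/z₀)/ln(z₁/z₀) = 11.2 × 5.2470/4.6250 = 12.7064 mph
ΔV = 12.7064 − 11.2 = 1.5064 mph

1.5 mph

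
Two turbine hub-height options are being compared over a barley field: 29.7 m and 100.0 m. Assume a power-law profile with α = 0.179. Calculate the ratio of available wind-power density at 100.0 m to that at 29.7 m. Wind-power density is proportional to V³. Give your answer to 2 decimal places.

1.92

Speed ratio: V_B/V_A = (z_B/z_A)^α = (100.0/29.7)^0.179 = (3.3670)^0.179 = 1.24273
Power-density ratio: P_B/P_A = (V_B/V_A)³ = (1.24273)³ = 1.91924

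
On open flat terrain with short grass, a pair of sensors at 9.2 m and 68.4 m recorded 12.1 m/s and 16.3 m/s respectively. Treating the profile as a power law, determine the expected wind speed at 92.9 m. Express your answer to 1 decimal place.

17.1 m/s

First find α: α = ln(V₂/V₁)/ln(z₂/z₁) = ln(16.3/12.1)/ln(68.4/9.2) = 0.29796/2.00617 = 0.1485
Extrapolate from 68.4 m to 92.9 m: V₃ = 16.3 × (92.9/68.4)^0.1485 = 16.3 × 1.0465 = 17.0583 m/s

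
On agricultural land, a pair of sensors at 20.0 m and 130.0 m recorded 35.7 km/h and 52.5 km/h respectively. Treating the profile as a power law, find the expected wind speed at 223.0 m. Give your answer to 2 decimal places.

58.67 km/h

First find α: α = ln(V₂/V₁)/ln(z₂/z₁) = ln(52.5/35.7)/ln(130.0/20.0) = 0.38566/1.87180 = 0.2060
Extrapolate from 130.0 m to 223.0 m: V₃ = 52.5 × (223.0/130.0)^0.2060 = 52.5 × 1.1176 = 58.6741 km/h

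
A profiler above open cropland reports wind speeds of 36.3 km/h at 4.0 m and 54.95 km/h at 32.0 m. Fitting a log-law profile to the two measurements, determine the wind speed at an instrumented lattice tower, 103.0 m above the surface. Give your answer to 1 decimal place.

Log law: V ∝ ln(z/z₀). From the pair, with r = V₁/V₂ = 0.66060,
ln z₀ = (ln z₁ − r·ln z₂)/(1 − r) = (1.3863 − 0.66060×3.4657)/0.33940 = -2.6611 → z₀ = 0.06987 m
V₃ = V₁ · ln(z₃/z₀)/ln(z₁/z₀) = 36.3 × 7.2958/4.0474 = 65.4344 km/h

65.4 km/h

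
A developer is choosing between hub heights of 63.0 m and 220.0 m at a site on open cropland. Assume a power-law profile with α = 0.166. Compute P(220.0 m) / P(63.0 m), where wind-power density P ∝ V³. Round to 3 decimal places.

1.864

Speed ratio: V_B/V_A = (z_B/z_A)^α = (220.0/63.0)^0.166 = (3.4921)^0.166 = 1.23070
Power-density ratio: P_B/P_A = (V_B/V_A)³ = (1.23070)³ = 1.86404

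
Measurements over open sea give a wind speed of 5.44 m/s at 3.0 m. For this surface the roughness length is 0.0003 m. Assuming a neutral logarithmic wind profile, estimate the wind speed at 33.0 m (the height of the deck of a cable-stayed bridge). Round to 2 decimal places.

Log law: V(z) ∝ ln(z/z₀), so V₂/V₁ = ln(z₂/z₀) / ln(z₁/z₀).
ln(33.0/0.0003) = 11.6082, ln(3.0/0.0003) = 9.2103
V₂ = 5.44 × 11.6082/9.2103 = 5.44 × 1.2603 = 6.8563 m/s

6.86 m/s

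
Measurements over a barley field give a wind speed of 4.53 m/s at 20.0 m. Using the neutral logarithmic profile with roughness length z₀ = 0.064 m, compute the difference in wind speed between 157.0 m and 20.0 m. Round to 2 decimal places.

Log law: V₂ = V₁ · ln(z₂/z₀)/ln(z₁/z₀) = 4.53 × 7.8051/5.7446 = 6.1549 m/s
ΔV = 6.1549 − 4.53 = 1.6249 m/s

1.62 m/s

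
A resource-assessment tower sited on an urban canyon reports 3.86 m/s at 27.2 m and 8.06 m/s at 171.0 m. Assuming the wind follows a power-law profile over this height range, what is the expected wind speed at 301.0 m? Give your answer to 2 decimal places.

10.11 m/s

First find α: α = ln(V₂/V₁)/ln(z₂/z₁) = ln(8.06/3.86)/ln(171.0/27.2) = 0.73625/1.83845 = 0.4005
Extrapolate from 171.0 m to 301.0 m: V₃ = 8.06 × (301.0/171.0)^0.4005 = 8.06 × 1.2541 = 10.1083 m/s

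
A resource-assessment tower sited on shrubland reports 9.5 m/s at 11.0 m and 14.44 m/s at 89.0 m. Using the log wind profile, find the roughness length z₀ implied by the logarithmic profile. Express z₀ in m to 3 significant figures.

z₀ ≈ 0.197 m

Log law: V(z) ∝ ln(z/z₀). With r = V₁/V₂ = 9.5/14.44 = 0.65789,
r · ln(z₂/z₀) = ln(z₁/z₀) ⇒ ln z₀ = (ln z₁ − r·ln z₂)/(1 − r)
ln z₀ = (2.39790 − 0.65789×4.48864) / 0.34211 = -1.6228
z₀ = exp(-1.6228) = 0.1974 m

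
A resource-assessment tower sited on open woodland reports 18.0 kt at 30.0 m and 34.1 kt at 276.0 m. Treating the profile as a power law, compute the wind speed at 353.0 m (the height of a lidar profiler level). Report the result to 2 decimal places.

36.60 kt

First find α: α = ln(V₂/V₁)/ln(z₂/z₁) = ln(34.1/18.0)/ln(276.0/30.0) = 0.63893/2.21920 = 0.2879
Extrapolate from 276.0 m to 353.0 m: V₃ = 34.1 × (353.0/276.0)^0.2879 = 34.1 × 1.0734 = 36.6034 kt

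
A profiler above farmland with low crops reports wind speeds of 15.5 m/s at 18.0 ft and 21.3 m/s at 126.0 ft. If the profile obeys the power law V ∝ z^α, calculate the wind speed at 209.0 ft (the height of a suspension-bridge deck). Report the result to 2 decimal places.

First find α: α = ln(V₂/V₁)/ln(z₂/z₁) = ln(21.3/15.5)/ln(126.0/18.0) = 0.31787/1.94591 = 0.1634
Extrapolate from 126.0 ft to 209.0 ft: V₃ = 21.3 × (209.0/126.0)^0.1634 = 21.3 × 1.0862 = 23.1356 m/s

23.14 m/s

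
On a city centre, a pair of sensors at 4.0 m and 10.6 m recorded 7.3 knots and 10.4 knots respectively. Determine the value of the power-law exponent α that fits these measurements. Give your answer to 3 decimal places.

Power law: V₂/V₁ = (z₂/z₁)^α ⇒ α = ln(V₂/V₁) / ln(z₂/z₁)
α = ln(10.4/7.3) / ln(10.6/4.0) = ln(1.4247) / ln(2.6500)
  = 0.35393 / 0.97456 = 0.36317

α ≈ 0.363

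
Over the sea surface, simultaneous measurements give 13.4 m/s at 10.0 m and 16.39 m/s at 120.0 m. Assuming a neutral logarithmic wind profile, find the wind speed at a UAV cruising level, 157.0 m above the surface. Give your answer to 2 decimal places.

16.71 m/s

Log law: V ∝ ln(z/z₀). From the pair, with r = V₁/V₂ = 0.81757,
ln z₀ = (ln z₁ − r·ln z₂)/(1 − r) = (2.3026 − 0.81757×4.7875)/0.18243 = -8.8338 → z₀ = 0.0001457 m
V₃ = V₁ · ln(z₃/z₀)/ln(z₁/z₀) = 13.4 × 13.8900/11.1364 = 16.7134 m/s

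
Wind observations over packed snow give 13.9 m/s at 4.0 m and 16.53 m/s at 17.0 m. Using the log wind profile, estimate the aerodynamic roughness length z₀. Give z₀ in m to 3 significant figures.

z₀ ≈ 0.00191 m

Log law: V(z) ∝ ln(z/z₀). With r = V₁/V₂ = 13.9/16.53 = 0.84090,
r · ln(z₂/z₀) = ln(z₁/z₀) ⇒ ln z₀ = (ln z₁ − r·ln z₂)/(1 − r)
ln z₀ = (1.38629 − 0.84090×2.83321) / 0.15910 = -6.2609
z₀ = exp(-6.2609) = 0.001909 m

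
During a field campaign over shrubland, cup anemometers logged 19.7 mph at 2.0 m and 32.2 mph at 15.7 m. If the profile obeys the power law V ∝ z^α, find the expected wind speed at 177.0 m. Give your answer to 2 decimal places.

57.38 mph

First find α: α = ln(V₂/V₁)/ln(z₂/z₁) = ln(32.2/19.7)/ln(15.7/2.0) = 0.49135/2.06051 = 0.2385
Extrapolate from 15.7 m to 177.0 m: V₃ = 32.2 × (177.0/15.7)^0.2385 = 32.2 × 1.7819 = 57.3763 mph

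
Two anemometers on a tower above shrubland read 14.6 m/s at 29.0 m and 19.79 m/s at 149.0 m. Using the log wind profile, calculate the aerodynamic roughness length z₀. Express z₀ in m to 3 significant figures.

z₀ ≈ 0.290 m

Log law: V(z) ∝ ln(z/z₀). With r = V₁/V₂ = 14.6/19.79 = 0.73775,
r · ln(z₂/z₀) = ln(z₁/z₀) ⇒ ln z₀ = (ln z₁ − r·ln z₂)/(1 − r)
ln z₀ = (3.36730 − 0.73775×5.00395) / 0.26225 = -1.2368
z₀ = exp(-1.2368) = 0.2903 m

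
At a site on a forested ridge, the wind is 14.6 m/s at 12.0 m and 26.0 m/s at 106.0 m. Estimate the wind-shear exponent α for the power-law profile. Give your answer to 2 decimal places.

α ≈ 0.26

Power law: V₂/V₁ = (z₂/z₁)^α ⇒ α = ln(V₂/V₁) / ln(z₂/z₁)
α = ln(26.0/14.6) / ln(106.0/12.0) = ln(1.7808) / ln(8.8333)
  = 0.57708 / 2.17853 = 0.26489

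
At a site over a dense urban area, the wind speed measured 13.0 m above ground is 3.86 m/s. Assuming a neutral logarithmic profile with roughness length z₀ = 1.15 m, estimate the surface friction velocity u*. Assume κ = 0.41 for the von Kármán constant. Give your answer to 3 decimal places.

Log law: V(z) = (u*/κ) · ln(z/z₀) ⇒ u* = κ · V / ln(z/z₀)
u* = 0.41 × 3.86 / ln(13.0/1.15) = 0.41 × 3.86 / 2.4252
   = 1.5826 / 2.4252 = 0.6526 m/s

u* ≈ 0.653 m/s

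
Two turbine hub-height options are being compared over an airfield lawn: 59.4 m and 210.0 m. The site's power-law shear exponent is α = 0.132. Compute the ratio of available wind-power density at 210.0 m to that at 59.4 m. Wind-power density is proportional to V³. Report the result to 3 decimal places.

Speed ratio: V_B/V_A = (z_B/z_A)^α = (210.0/59.4)^0.132 = (3.5354)^0.132 = 1.18139
Power-density ratio: P_B/P_A = (V_B/V_A)³ = (1.18139)³ = 1.64884

1.649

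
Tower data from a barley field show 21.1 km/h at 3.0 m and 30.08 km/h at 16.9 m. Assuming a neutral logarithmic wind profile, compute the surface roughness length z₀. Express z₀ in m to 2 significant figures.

Log law: V(z) ∝ ln(z/z₀). With r = V₁/V₂ = 21.1/30.08 = 0.70146,
r · ln(z₂/z₀) = ln(z₁/z₀) ⇒ ln z₀ = (ln z₁ − r·ln z₂)/(1 − r)
ln z₀ = (1.09861 − 0.70146×2.82731) / 0.29854 = -2.9633
z₀ = exp(-2.9633) = 0.05165 m

z₀ ≈ 0.052 m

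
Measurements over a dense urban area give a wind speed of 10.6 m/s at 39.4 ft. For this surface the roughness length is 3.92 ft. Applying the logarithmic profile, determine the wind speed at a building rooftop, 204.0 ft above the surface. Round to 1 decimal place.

Log law: V(z) ∝ ln(z/z₀), so V₂/V₁ = ln(z₂/z₀) / ln(z₁/z₀).
ln(204.0/3.92) = 3.9520, ln(39.4/3.92) = 2.3077
V₂ = 10.6 × 3.9520/2.3077 = 10.6 × 1.7126 = 18.1531 m/s

18.2 m/s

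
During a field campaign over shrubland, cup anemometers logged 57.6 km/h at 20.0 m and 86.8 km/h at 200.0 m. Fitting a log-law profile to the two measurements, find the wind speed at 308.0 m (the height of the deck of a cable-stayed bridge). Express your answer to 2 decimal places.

Log law: V ∝ ln(z/z₀). From the pair, with r = V₁/V₂ = 0.66359,
ln z₀ = (ln z₁ − r·ln z₂)/(1 − r) = (2.9957 − 0.66359×5.2983)/0.33641 = -1.5464 → z₀ = 0.2130 m
V₃ = V₁ · ln(z₃/z₀)/ln(z₁/z₀) = 57.6 × 7.2765/4.5421 = 92.2756 km/h

92.28 km/h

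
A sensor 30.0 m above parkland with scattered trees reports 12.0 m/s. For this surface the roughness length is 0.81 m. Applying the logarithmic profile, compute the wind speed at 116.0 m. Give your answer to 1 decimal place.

Log law: V(z) ∝ ln(z/z₀), so V₂/V₁ = ln(z₂/z₀) / ln(z₁/z₀).
ln(116.0/0.81) = 4.9643, ln(30.0/0.81) = 3.6119
V₂ = 12.0 × 4.9643/3.6119 = 12.0 × 1.3744 = 16.4931 m/s

16.5 m/s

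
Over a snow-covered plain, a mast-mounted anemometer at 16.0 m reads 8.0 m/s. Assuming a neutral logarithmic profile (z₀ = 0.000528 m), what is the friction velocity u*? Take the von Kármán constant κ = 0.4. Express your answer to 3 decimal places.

u* ≈ 0.310 m/s

Log law: V(z) = (u*/κ) · ln(z/z₀) ⇒ u* = κ · V / ln(z/z₀)
u* = 0.4 × 8.0 / ln(16.0/0.000528) = 0.4 × 8.0 / 10.3190
   = 3.2000 / 10.3190 = 0.3101 m/s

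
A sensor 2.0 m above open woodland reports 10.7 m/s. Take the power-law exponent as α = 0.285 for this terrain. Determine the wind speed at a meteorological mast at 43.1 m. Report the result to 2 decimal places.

25.67 m/s

Power-law profile: V₂ = V₁ · (z₂/z₁)^α
V₂ = 10.7 × (43.1/2.0)^0.285 = 10.7 × (21.5500)^0.285
    = 10.7 × 2.3990 = 25.6694 m/s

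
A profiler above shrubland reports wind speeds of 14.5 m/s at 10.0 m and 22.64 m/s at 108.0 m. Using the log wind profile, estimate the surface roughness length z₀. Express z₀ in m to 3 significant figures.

z₀ ≈ 0.144 m

Log law: V(z) ∝ ln(z/z₀). With r = V₁/V₂ = 14.5/22.64 = 0.64046,
r · ln(z₂/z₀) = ln(z₁/z₀) ⇒ ln z₀ = (ln z₁ − r·ln z₂)/(1 − r)
ln z₀ = (2.30259 − 0.64046×4.68213) / 0.35954 = -1.9362
z₀ = exp(-1.9362) = 0.1443 m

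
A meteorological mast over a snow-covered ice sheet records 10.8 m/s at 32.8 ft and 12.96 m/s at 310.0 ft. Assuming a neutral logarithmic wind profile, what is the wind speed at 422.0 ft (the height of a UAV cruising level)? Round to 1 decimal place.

13.3 m/s

Log law: V ∝ ln(z/z₀). From the pair, with r = V₁/V₂ = 0.83333,
ln z₀ = (ln z₁ − r·ln z₂)/(1 − r) = (3.4904 − 0.83333×5.7366)/0.16667 = -7.7403 → z₀ = 0.0004349 ft
V₃ = V₁ · ln(z₃/z₀)/ln(z₁/z₀) = 10.8 × 13.7853/11.2307 = 13.2566 m/s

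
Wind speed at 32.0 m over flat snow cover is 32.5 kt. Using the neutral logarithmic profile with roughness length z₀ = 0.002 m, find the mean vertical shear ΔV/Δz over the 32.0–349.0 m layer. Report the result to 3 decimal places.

Log law: V₂ = V₁ · ln(z₂/z₀)/ln(z₁/z₀) = 32.5 × 12.0697/9.6803 = 40.5218 kt
ΔV/Δz = (40.5218 − 32.5)/(349.0 − 32.0) = 8.0218/317.0000 = 0.02531 kt/m

0.025 kt/m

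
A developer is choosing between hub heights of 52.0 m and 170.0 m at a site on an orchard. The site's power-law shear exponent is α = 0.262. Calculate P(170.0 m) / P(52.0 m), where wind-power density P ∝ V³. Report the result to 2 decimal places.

2.54

Speed ratio: V_B/V_A = (z_B/z_A)^α = (170.0/52.0)^0.262 = (3.2692)^0.262 = 1.36391
Power-density ratio: P_B/P_A = (V_B/V_A)³ = (1.36391)³ = 2.53720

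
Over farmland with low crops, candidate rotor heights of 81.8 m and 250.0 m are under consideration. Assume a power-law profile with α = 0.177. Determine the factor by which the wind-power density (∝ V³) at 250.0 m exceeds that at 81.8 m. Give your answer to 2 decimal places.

1.81

Speed ratio: V_B/V_A = (z_B/z_A)^α = (250.0/81.8)^0.177 = (3.0562)^0.177 = 1.21865
Power-density ratio: P_B/P_A = (V_B/V_A)³ = (1.21865)³ = 1.80981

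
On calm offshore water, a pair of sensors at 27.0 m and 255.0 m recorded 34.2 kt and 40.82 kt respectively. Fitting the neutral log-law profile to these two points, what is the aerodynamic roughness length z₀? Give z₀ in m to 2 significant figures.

z₀ ≈ 0.00025 m

Log law: V(z) ∝ ln(z/z₀). With r = V₁/V₂ = 34.2/40.82 = 0.83782,
r · ln(z₂/z₀) = ln(z₁/z₀) ⇒ ln z₀ = (ln z₁ − r·ln z₂)/(1 − r)
ln z₀ = (3.29584 − 0.83782×5.54126) / 0.16218 = -8.3044
z₀ = exp(-8.3044) = 0.0002474 m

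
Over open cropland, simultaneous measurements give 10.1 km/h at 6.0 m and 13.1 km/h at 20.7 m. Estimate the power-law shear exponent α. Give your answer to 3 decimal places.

α ≈ 0.210

Power law: V₂/V₁ = (z₂/z₁)^α ⇒ α = ln(V₂/V₁) / ln(z₂/z₁)
α = ln(13.1/10.1) / ln(20.7/6.0) = ln(1.2970) / ln(3.4500)
  = 0.26008 / 1.23837 = 0.21001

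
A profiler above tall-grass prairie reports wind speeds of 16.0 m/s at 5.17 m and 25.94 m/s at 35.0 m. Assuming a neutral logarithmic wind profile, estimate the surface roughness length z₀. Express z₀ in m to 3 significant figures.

z₀ ≈ 0.238 m

Log law: V(z) ∝ ln(z/z₀). With r = V₁/V₂ = 16.0/25.94 = 0.61681,
r · ln(z₂/z₀) = ln(z₁/z₀) ⇒ ln z₀ = (ln z₁ − r·ln z₂)/(1 − r)
ln z₀ = (1.64287 − 0.61681×3.55535) / 0.38319 = -1.4356
z₀ = exp(-1.4356) = 0.2380 m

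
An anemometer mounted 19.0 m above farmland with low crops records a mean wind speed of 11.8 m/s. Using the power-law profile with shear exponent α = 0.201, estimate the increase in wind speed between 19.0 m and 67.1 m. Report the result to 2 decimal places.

Power law: V₂ = V₁ · (z₂/z₁)^α = 11.8 × (3.5316)^0.201 = 15.2063 m/s
ΔV = 15.2063 − 11.8 = 3.4063 m/s

3.41 m/s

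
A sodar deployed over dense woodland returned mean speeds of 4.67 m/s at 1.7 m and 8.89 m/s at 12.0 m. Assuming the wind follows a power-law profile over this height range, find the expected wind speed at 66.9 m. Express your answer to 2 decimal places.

First find α: α = ln(V₂/V₁)/ln(z₂/z₁) = ln(8.89/4.67)/ln(12.0/1.7) = 0.64377/1.95428 = 0.3294
Extrapolate from 12.0 m to 66.9 m: V₃ = 8.89 × (66.9/12.0)^0.3294 = 8.89 × 1.7613 = 15.6576 m/s

15.66 m/s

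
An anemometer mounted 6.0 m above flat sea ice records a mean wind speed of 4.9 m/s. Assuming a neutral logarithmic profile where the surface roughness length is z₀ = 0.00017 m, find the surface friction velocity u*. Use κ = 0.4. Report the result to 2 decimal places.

Log law: V(z) = (u*/κ) · ln(z/z₀) ⇒ u* = κ · V / ln(z/z₀)
u* = 0.4 × 4.9 / ln(6.0/0.00017) = 0.4 × 4.9 / 10.4715
   = 1.9600 / 10.4715 = 0.1872 m/s

u* ≈ 0.19 m/s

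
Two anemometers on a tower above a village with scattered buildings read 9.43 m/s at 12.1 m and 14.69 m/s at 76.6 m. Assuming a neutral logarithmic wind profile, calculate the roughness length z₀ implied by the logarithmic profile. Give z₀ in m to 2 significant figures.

z₀ ≈ 0.44 m

Log law: V(z) ∝ ln(z/z₀). With r = V₁/V₂ = 9.43/14.69 = 0.64193,
r · ln(z₂/z₀) = ln(z₁/z₀) ⇒ ln z₀ = (ln z₁ − r·ln z₂)/(1 − r)
ln z₀ = (2.49321 − 0.64193×4.33860) / 0.35807 = -0.8152
z₀ = exp(-0.8152) = 0.4426 m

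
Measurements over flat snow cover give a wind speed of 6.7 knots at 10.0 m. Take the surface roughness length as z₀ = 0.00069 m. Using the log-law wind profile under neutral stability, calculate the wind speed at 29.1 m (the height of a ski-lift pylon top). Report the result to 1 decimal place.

7.4 knots

Log law: V(z) ∝ ln(z/z₀), so V₂/V₁ = ln(z₂/z₀) / ln(z₁/z₀).
ln(29.1/0.00069) = 10.6496, ln(10.0/0.00069) = 9.5814
V₂ = 6.7 × 10.6496/9.5814 = 6.7 × 1.1115 = 7.4469 knots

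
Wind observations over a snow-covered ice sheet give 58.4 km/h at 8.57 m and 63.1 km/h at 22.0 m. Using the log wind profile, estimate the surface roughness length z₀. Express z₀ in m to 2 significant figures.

Log law: V(z) ∝ ln(z/z₀). With r = V₁/V₂ = 58.4/63.1 = 0.92552,
r · ln(z₂/z₀) = ln(z₁/z₀) ⇒ ln z₀ = (ln z₁ − r·ln z₂)/(1 − r)
ln z₀ = (2.14827 − 0.92552×3.09104) / 0.07448 = -9.5662
z₀ = exp(-9.5662) = 0.00007006 m

z₀ ≈ 0.000070 m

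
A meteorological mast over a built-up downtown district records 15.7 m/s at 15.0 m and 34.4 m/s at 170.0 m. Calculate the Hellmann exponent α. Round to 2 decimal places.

Power law: V₂/V₁ = (z₂/z₁)^α ⇒ α = ln(V₂/V₁) / ln(z₂/z₁)
α = ln(34.4/15.7) / ln(170.0/15.0) = ln(2.1911) / ln(11.3333)
  = 0.78440 / 2.42775 = 0.32310

α ≈ 0.32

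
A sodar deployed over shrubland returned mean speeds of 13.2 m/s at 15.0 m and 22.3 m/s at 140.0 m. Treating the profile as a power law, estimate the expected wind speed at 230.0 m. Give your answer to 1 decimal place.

25.1 m/s

First find α: α = ln(V₂/V₁)/ln(z₂/z₁) = ln(22.3/13.2)/ln(140.0/15.0) = 0.52437/2.23359 = 0.2348
Extrapolate from 140.0 m to 230.0 m: V₃ = 22.3 × (230.0/140.0)^0.2348 = 22.3 × 1.1236 = 25.0565 m/s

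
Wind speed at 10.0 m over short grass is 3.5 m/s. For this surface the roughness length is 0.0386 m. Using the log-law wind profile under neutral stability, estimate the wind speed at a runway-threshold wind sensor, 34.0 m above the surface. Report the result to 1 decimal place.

Log law: V(z) ∝ ln(z/z₀), so V₂/V₁ = ln(z₂/z₀) / ln(z₁/z₀).
ln(34.0/0.0386) = 6.7809, ln(10.0/0.0386) = 5.5571
V₂ = 3.5 × 6.7809/5.5571 = 3.5 × 1.2202 = 4.2708 m/s

4.3 m/s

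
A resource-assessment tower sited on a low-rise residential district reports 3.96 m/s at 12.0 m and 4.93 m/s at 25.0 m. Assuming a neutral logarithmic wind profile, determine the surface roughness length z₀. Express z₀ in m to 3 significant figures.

z₀ ≈ 0.600 m

Log law: V(z) ∝ ln(z/z₀). With r = V₁/V₂ = 3.96/4.93 = 0.80325,
r · ln(z₂/z₀) = ln(z₁/z₀) ⇒ ln z₀ = (ln z₁ − r·ln z₂)/(1 − r)
ln z₀ = (2.48491 − 0.80325×3.21888) / 0.19675 = -0.5115
z₀ = exp(-0.5115) = 0.5996 m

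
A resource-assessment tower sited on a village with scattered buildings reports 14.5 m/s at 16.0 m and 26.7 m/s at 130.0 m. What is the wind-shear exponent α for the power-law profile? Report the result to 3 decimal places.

Power law: V₂/V₁ = (z₂/z₁)^α ⇒ α = ln(V₂/V₁) / ln(z₂/z₁)
α = ln(26.7/14.5) / ln(130.0/16.0) = ln(1.8414) / ln(8.1250)
  = 0.61051 / 2.09495 = 0.29142

α ≈ 0.291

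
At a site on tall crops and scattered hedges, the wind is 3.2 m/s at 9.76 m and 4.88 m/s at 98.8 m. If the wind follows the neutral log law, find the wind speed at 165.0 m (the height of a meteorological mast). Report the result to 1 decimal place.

Log law: V ∝ ln(z/z₀). From the pair, with r = V₁/V₂ = 0.65574,
ln z₀ = (ln z₁ − r·ln z₂)/(1 − r) = (2.2783 − 0.65574×4.5931)/0.34426 = -2.1309 → z₀ = 0.1187 m
V₃ = V₁ · ln(z₃/z₀)/ln(z₁/z₀) = 3.2 × 7.2368/4.4092 = 5.2522 m/s

5.3 m/s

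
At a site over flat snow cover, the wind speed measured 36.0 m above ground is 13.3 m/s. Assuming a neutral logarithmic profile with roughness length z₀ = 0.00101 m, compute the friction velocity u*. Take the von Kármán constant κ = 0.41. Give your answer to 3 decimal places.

u* ≈ 0.520 m/s

Log law: V(z) = (u*/κ) · ln(z/z₀) ⇒ u* = κ · V / ln(z/z₀)
u* = 0.41 × 13.3 / ln(36.0/0.00101) = 0.41 × 13.3 / 10.4813
   = 5.4530 / 10.4813 = 0.5203 m/s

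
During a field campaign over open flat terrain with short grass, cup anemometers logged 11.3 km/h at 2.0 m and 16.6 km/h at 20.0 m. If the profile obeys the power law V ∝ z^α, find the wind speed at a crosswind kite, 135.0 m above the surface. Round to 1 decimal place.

22.8 km/h

First find α: α = ln(V₂/V₁)/ln(z₂/z₁) = ln(16.6/11.3)/ln(20.0/2.0) = 0.38460/2.30259 = 0.1670
Extrapolate from 20.0 m to 135.0 m: V₃ = 16.6 × (135.0/20.0)^0.1670 = 16.6 × 1.3757 = 22.8363 km/h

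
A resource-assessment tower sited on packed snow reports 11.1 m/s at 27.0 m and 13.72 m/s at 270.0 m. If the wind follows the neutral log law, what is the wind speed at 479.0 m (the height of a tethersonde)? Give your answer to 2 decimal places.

14.37 m/s

Log law: V ∝ ln(z/z₀). From the pair, with r = V₁/V₂ = 0.80904,
ln z₀ = (ln z₁ − r·ln z₂)/(1 − r) = (3.2958 − 0.80904×5.5984)/0.19096 = -6.4594 → z₀ = 0.001566 m
V₃ = V₁ · ln(z₃/z₀)/ln(z₁/z₀) = 11.1 × 12.6311/9.7552 = 14.3723 m/s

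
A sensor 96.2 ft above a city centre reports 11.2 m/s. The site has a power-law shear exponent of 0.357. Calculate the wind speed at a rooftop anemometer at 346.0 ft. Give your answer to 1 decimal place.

17.7 m/s

Power-law profile: V₂ = V₁ · (z₂/z₁)^α
V₂ = 11.2 × (346.0/96.2)^0.357 = 11.2 × (3.5967)^0.357
    = 11.2 × 1.5793 = 17.6878 m/s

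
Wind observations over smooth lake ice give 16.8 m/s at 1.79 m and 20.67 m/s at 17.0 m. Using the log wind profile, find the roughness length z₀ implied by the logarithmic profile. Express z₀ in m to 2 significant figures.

Log law: V(z) ∝ ln(z/z₀). With r = V₁/V₂ = 16.8/20.67 = 0.81277,
r · ln(z₂/z₀) = ln(z₁/z₀) ⇒ ln z₀ = (ln z₁ − r·ln z₂)/(1 − r)
ln z₀ = (0.58222 − 0.81277×2.83321) / 0.18723 = -9.1896
z₀ = exp(-9.1896) = 0.0001021 m

z₀ ≈ 0.00010 m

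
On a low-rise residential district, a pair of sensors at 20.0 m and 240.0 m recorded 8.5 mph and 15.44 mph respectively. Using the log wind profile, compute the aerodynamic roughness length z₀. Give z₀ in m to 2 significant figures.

z₀ ≈ 0.95 m

Log law: V(z) ∝ ln(z/z₀). With r = V₁/V₂ = 8.5/15.44 = 0.55052,
r · ln(z₂/z₀) = ln(z₁/z₀) ⇒ ln z₀ = (ln z₁ − r·ln z₂)/(1 − r)
ln z₀ = (2.99573 − 0.55052×5.48064) / 0.44948 = -0.0477
z₀ = exp(-0.0477) = 0.9534 m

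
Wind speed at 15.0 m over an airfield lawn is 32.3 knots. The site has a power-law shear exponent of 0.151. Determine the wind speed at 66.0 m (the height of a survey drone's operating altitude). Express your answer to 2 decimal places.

40.40 knots

Power-law profile: V₂ = V₁ · (z₂/z₁)^α
V₂ = 32.3 × (66.0/15.0)^0.151 = 32.3 × (4.4000)^0.151
    = 32.3 × 1.2507 = 40.3984 knots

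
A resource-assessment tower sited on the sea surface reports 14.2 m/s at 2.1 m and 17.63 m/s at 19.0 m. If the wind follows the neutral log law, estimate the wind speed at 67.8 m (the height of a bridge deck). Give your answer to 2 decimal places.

Log law: V ∝ ln(z/z₀). From the pair, with r = V₁/V₂ = 0.80545,
ln z₀ = (ln z₁ − r·ln z₂)/(1 − r) = (0.7419 − 0.80545×2.9444)/0.19455 = -8.3763 → z₀ = 0.0002303 m
V₃ = V₁ · ln(z₃/z₀)/ln(z₁/z₀) = 14.2 × 12.5929/9.1182 = 19.6111 m/s

19.61 m/s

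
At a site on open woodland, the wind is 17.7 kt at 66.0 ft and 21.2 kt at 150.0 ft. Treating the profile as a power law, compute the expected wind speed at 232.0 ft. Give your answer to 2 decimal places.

23.33 kt

First find α: α = ln(V₂/V₁)/ln(z₂/z₁) = ln(21.2/17.7)/ln(150.0/66.0) = 0.18044/0.82098 = 0.2198
Extrapolate from 150.0 ft to 232.0 ft: V₃ = 21.2 × (232.0/150.0)^0.2198 = 21.2 × 1.1006 = 23.3325 kt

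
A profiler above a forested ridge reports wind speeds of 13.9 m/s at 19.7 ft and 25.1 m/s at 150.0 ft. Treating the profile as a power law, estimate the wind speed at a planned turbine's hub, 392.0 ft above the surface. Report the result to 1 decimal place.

33.2 m/s

First find α: α = ln(V₂/V₁)/ln(z₂/z₁) = ln(25.1/13.9)/ln(150.0/19.7) = 0.59098/2.03002 = 0.2911
Extrapolate from 150.0 ft to 392.0 ft: V₃ = 25.1 × (392.0/150.0)^0.2911 = 25.1 × 1.3227 = 33.1992 m/s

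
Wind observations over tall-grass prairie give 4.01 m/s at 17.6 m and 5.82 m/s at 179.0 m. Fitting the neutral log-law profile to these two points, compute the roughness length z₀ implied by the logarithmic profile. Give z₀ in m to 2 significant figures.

z₀ ≈ 0.10 m

Log law: V(z) ∝ ln(z/z₀). With r = V₁/V₂ = 4.01/5.82 = 0.68900,
r · ln(z₂/z₀) = ln(z₁/z₀) ⇒ ln z₀ = (ln z₁ − r·ln z₂)/(1 − r)
ln z₀ = (2.86790 − 0.68900×5.18739) / 0.31100 = -2.2709
z₀ = exp(-2.2709) = 0.1032 m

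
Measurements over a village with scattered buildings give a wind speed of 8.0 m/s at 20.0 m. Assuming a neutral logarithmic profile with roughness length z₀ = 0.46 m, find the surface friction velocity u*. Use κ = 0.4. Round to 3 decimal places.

Log law: V(z) = (u*/κ) · ln(z/z₀) ⇒ u* = κ · V / ln(z/z₀)
u* = 0.4 × 8.0 / ln(20.0/0.46) = 0.4 × 8.0 / 3.7723
   = 3.2000 / 3.7723 = 0.8483 m/s

u* ≈ 0.848 m/s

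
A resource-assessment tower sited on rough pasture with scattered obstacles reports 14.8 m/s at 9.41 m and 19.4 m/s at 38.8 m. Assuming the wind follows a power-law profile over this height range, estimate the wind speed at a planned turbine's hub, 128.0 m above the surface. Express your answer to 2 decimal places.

First find α: α = ln(V₂/V₁)/ln(z₂/z₁) = ln(19.4/14.8)/ln(38.8/9.41) = 0.27065/1.41665 = 0.1910
Extrapolate from 38.8 m to 128.0 m: V₃ = 19.4 × (128.0/38.8)^0.1910 = 19.4 × 1.2561 = 24.3689 m/s

24.37 m/s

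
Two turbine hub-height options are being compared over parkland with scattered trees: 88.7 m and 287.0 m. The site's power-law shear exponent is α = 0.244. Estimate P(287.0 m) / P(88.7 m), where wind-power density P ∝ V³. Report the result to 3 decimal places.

Speed ratio: V_B/V_A = (z_B/z_A)^α = (287.0/88.7)^0.244 = (3.2356)^0.244 = 1.33177
Power-density ratio: P_B/P_A = (V_B/V_A)³ = (1.33177)³ = 2.36205

2.362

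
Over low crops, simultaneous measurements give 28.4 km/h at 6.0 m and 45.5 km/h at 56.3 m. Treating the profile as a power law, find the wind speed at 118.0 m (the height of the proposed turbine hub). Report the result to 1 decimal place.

First find α: α = ln(V₂/V₁)/ln(z₂/z₁) = ln(45.5/28.4)/ln(56.3/6.0) = 0.47132/2.23894 = 0.2105
Extrapolate from 56.3 m to 118.0 m: V₃ = 45.5 × (118.0/56.3)^0.2105 = 45.5 × 1.1686 = 53.1697 km/h

53.2 km/h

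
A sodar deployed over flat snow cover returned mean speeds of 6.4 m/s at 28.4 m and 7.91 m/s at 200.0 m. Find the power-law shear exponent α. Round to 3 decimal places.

α ≈ 0.109

Power law: V₂/V₁ = (z₂/z₁)^α ⇒ α = ln(V₂/V₁) / ln(z₂/z₁)
α = ln(7.91/6.4) / ln(200.0/28.4) = ln(1.2359) / ln(7.0423)
  = 0.21183 / 1.95193 = 0.10852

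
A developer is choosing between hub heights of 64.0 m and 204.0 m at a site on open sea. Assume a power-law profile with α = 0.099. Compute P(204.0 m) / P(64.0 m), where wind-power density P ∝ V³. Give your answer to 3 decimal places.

Speed ratio: V_B/V_A = (z_B/z_A)^α = (204.0/64.0)^0.099 = (3.1875)^0.099 = 1.12161
Power-density ratio: P_B/P_A = (V_B/V_A)³ = (1.12161)³ = 1.41099

1.411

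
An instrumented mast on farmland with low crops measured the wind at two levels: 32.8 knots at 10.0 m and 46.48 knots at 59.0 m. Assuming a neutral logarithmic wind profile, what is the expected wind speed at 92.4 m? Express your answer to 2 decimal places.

Log law: V ∝ ln(z/z₀). From the pair, with r = V₁/V₂ = 0.70568,
ln z₀ = (ln z₁ − r·ln z₂)/(1 − r) = (2.3026 − 0.70568×4.0775)/0.29432 = -1.9531 → z₀ = 0.1418 m
V₃ = V₁ · ln(z₃/z₀)/ln(z₁/z₀) = 32.8 × 6.4793/4.2557 = 49.9374 knots

49.94 knots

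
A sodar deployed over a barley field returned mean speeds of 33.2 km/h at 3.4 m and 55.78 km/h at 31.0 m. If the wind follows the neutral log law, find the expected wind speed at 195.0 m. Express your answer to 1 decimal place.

Log law: V ∝ ln(z/z₀). From the pair, with r = V₁/V₂ = 0.59520,
ln z₀ = (ln z₁ − r·ln z₂)/(1 − r) = (1.2238 − 0.59520×3.4340)/0.40480 = -2.0260 → z₀ = 0.1319 m
V₃ = V₁ · ln(z₃/z₀)/ln(z₁/z₀) = 33.2 × 7.2990/3.2497 = 74.5677 km/h

74.6 km/h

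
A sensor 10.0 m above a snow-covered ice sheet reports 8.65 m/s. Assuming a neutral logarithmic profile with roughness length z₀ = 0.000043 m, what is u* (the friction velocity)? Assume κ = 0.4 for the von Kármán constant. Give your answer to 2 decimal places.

u* ≈ 0.28 m/s

Log law: V(z) = (u*/κ) · ln(z/z₀) ⇒ u* = κ · V / ln(z/z₀)
u* = 0.4 × 8.65 / ln(10.0/0.000043) = 0.4 × 8.65 / 12.3569
   = 3.4600 / 12.3569 = 0.2800 m/s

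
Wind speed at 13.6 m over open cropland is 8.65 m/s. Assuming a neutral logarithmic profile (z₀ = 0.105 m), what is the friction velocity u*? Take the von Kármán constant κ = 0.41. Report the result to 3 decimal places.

u* ≈ 0.729 m/s

Log law: V(z) = (u*/κ) · ln(z/z₀) ⇒ u* = κ · V / ln(z/z₀)
u* = 0.41 × 8.65 / ln(13.6/0.105) = 0.41 × 8.65 / 4.8639
   = 3.5465 / 4.8639 = 0.7292 m/s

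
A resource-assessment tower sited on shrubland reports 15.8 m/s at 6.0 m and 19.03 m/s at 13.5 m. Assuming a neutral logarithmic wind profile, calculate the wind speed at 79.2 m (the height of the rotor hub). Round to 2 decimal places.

26.08 m/s

Log law: V ∝ ln(z/z₀). From the pair, with r = V₁/V₂ = 0.83027,
ln z₀ = (ln z₁ − r·ln z₂)/(1 − r) = (1.7918 − 0.83027×2.6027)/0.16973 = -2.1750 → z₀ = 0.1136 m
V₃ = V₁ · ln(z₃/z₀)/ln(z₁/z₀) = 15.8 × 6.5470/3.9668 = 26.0772 m/s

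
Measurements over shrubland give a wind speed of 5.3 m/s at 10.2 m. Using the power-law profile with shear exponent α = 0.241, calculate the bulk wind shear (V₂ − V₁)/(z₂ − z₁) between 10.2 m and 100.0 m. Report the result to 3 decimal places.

Power law: V₂ = V₁ · (z₂/z₁)^α = 5.3 × (9.8039)^0.241 = 9.1876 m/s
ΔV/Δz = (9.1876 − 5.3)/(100.0 − 10.2) = 3.8876/89.8000 = 0.04329 m/s/m

0.043 m/s/m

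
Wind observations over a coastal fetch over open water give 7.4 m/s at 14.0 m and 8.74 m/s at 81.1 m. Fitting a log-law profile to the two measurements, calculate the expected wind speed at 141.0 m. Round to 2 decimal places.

9.16 m/s

Log law: V ∝ ln(z/z₀). From the pair, with r = V₁/V₂ = 0.84668,
ln z₀ = (ln z₁ − r·ln z₂)/(1 − r) = (2.6391 − 0.84668×4.3957)/0.15332 = -7.0617 → z₀ = 0.0008573 m
V₃ = V₁ · ln(z₃/z₀)/ln(z₁/z₀) = 7.4 × 12.0105/9.7008 = 9.1619 m/s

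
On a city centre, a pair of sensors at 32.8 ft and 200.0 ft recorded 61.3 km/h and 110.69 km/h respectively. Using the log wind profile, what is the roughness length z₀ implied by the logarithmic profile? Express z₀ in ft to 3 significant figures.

Log law: V(z) ∝ ln(z/z₀). With r = V₁/V₂ = 61.3/110.69 = 0.55380,
r · ln(z₂/z₀) = ln(z₁/z₀) ⇒ ln z₀ = (ln z₁ − r·ln z₂)/(1 − r)
ln z₀ = (3.49043 − 0.55380×5.29832) / 0.44620 = 1.2466
z₀ = exp(1.2466) = 3.478 ft

z₀ ≈ 3.48 ft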